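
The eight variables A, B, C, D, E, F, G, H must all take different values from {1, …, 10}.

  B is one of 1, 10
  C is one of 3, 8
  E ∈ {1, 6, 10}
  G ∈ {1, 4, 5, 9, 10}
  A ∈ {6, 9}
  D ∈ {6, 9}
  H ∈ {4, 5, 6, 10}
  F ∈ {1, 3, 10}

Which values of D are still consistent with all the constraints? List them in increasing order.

6, 9

The 8 variables draw from only 8 values {1, 3, 4, 5, 6, 8, 9, 10}, so each is used; only C can be 8, hence C = 8.
The 7 still-open variables together cover exactly {1, 3, 4, 5, 6, 9, 10} — 7 values for 7 variables — and 3 appears only in F's list, so F = 3.
The 2 variables A and D are confined to {6, 9}, which locks those values in; drop them from E, G, H.
B and E share exactly the 2 values {1, 10}; by pigeonhole those values go to them, so strike 1, 10 from G, H.
No further eliminations apply; D can still be any of 6, 9.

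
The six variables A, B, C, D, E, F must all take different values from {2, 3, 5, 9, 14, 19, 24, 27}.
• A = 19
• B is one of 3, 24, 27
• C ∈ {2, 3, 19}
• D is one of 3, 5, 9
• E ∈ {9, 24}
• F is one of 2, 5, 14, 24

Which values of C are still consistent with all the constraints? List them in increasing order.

2, 3

A has just one choice, so A = 19. Eliminate 19 elsewhere: C.
No further eliminations apply; C can still be any of 2, 3.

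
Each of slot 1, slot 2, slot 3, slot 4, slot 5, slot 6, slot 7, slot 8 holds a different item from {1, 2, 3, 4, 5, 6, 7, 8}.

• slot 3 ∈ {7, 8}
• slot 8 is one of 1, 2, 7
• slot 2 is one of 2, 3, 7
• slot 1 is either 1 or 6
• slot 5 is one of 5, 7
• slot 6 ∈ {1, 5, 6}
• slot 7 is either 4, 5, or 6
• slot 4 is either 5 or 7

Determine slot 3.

8

Among the 8 variables, 3 fits only slot 2 (and all 8 values in {1, 2, 3, 4, 5, 6, 7, 8} must be used), so slot 2 = 3.
Among the 7 still-open variables, 2 fits only slot 8 (and all 7 values in {1, 2, 4, 5, 6, 7, 8} must be used), so slot 8 = 2.
Among the 6 still-open variables, 4 fits only slot 7 (and all 6 values in {1, 4, 5, 6, 7, 8} must be used), so slot 7 = 4.
The 5 still-open variables together cover exactly {1, 5, 6, 7, 8} — 5 values for 5 variables — and 8 appears only in slot 3's list, so slot 3 = 8.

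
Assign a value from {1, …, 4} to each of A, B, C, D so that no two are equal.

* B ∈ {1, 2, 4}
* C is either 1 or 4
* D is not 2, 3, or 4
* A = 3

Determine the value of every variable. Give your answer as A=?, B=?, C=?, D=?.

A's domain is down to {3}, so A = 3.
That leaves D = 1. Remove 1 from B, C.
C's domain is down to {4}, so C = 4. So B can't be 4.
B's domain is down to {2}, so B = 2.

A=3, B=2, C=4, D=1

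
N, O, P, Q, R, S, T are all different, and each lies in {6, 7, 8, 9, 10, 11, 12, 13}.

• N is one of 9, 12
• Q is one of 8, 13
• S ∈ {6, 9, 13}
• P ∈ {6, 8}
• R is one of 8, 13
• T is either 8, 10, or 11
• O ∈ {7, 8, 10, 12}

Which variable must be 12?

Q and R share exactly the 2 values {8, 13}; by pigeonhole those values go to them, so strike 8, 13 from O, P, S, T.
P has just one choice, so P = 6. Remove 6 from S.
That leaves S = 9. So N can't be 9.
So 12 goes to N.

N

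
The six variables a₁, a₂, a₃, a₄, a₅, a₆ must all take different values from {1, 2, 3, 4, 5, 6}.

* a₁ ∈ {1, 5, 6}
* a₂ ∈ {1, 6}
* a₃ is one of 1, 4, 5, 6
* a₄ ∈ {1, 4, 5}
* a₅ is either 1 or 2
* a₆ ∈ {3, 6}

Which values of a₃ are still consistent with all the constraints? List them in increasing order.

1, 4, 5, 6

Among the 6 variables, 2 fits only a₅ (and all 6 values in {1, 2, 3, 4, 5, 6} must be used), so a₅ = 2.
The 5 still-open variables draw from only 5 values {1, 3, 4, 5, 6}, so each is used; only a₆ can be 3, hence a₆ = 3.
No further eliminations apply; a₃ can still be any of 1, 4, 5, 6.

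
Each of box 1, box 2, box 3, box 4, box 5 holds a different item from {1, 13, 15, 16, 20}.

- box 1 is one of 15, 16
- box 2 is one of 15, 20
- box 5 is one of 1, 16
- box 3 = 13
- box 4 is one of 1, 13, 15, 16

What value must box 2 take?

20

box 3 must be 13 (only option left). Strike 13 from box 4.
The 4 still-open variables draw from only 4 values {1, 15, 16, 20}, so each is used; only box 2 can be 20, hence box 2 = 20.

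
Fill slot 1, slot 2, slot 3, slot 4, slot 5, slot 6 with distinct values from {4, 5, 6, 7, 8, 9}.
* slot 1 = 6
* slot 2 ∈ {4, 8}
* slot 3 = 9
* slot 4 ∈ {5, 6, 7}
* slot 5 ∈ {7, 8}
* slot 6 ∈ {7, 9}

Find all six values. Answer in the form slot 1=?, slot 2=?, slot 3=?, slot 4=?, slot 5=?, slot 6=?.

slot 1 must be 6 (only option left). Eliminate 6 elsewhere: slot 4.
That leaves slot 3 = 9. Eliminate 9 elsewhere: slot 6.
slot 6's domain is down to {7}, so slot 6 = 7. Strike 7 from slot 4, slot 5.
slot 4's domain is down to {5}, so slot 4 = 5.
slot 5's domain is down to {8}, so slot 5 = 8. Strike 8 from slot 2.
slot 2 has just one choice, so slot 2 = 4.

slot 1=6, slot 2=4, slot 3=9, slot 4=5, slot 5=8, slot 6=7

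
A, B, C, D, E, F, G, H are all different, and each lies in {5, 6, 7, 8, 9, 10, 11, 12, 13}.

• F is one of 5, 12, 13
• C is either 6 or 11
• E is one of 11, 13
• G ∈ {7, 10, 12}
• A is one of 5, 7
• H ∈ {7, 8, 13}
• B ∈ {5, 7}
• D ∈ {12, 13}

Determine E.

11

The 8 variables draw from only 8 values {5, 6, 7, 8, 10, 11, 12, 13}, so each is used; only C can be 6, hence C = 6.
The 7 still-open variables together cover exactly {5, 7, 8, 10, 11, 12, 13} — 7 values for 7 variables — and 8 appears only in H's list, so H = 8.
The 6 still-open variables together cover exactly {5, 7, 10, 11, 12, 13} — 6 values for 6 variables — and 10 appears only in G's list, so G = 10.
Among the 5 still-open variables, 11 fits only E (and all 5 values in {5, 7, 11, 12, 13} must be used), so E = 11.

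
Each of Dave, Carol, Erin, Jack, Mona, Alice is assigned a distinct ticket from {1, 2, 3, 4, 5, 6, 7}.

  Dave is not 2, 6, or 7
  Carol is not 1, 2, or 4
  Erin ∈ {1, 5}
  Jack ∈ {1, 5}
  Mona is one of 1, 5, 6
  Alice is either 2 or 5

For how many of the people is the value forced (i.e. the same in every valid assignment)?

Erin and Jack share exactly the 2 values {1, 5}; by pigeonhole those values go to them, so strike 1, 5 from Dave, Carol, Mona, Alice.
That leaves Mona = 6. Eliminate 6 elsewhere: Carol.
Alice has just one choice, so Alice = 2.
Determined: Mona=6, Alice=2. The other people each still have more than one consistent value. That makes 2.

2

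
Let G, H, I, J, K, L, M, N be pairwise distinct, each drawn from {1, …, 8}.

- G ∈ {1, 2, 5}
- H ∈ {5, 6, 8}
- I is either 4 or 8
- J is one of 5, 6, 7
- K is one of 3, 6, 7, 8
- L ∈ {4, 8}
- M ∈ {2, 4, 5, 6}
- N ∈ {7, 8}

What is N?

7

The 8 variables together cover exactly {1, 2, 3, 4, 5, 6, 7, 8} — 8 values for 8 variables — and 1 appears only in G's list, so G = 1.
The 7 still-open variables draw from only 7 values {2, 3, 4, 5, 6, 7, 8}, so each is used; only M can be 2, hence M = 2.
Among the 6 still-open variables, 3 fits only K (and all 6 values in {3, 4, 5, 6, 7, 8} must be used), so K = 3.
I and L share exactly the 2 values {4, 8}; by pigeonhole those values go to them, so strike 4, 8 from H, N.
So N = 7.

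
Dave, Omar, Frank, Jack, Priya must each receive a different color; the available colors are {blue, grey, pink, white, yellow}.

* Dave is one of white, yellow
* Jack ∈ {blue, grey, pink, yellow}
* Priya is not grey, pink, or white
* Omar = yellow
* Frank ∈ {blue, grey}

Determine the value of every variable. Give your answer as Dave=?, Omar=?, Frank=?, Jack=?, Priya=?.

Omar has just one choice, so Omar = yellow. So Dave, Jack, Priya can't be yellow.
That leaves Priya = blue. So Frank, Jack can't be blue.
Dave's domain is down to {white}, so Dave = white.
Frank's domain is down to {grey}, so Frank = grey. Eliminate grey elsewhere: Jack.
Jack's domain is down to {pink}, so Jack = pink.

Dave=white, Omar=yellow, Frank=grey, Jack=pink, Priya=blue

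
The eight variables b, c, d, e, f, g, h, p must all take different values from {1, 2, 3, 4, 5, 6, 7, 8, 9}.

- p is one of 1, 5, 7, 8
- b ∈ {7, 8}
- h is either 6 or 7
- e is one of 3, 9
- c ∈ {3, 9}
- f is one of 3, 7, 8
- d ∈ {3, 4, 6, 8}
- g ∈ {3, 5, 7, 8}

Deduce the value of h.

The 8 variables together cover exactly {1, 3, 4, 5, 6, 7, 8, 9} — 8 values for 8 variables — and 1 appears only in p's list, so p = 1.
The 7 still-open variables together cover exactly {3, 4, 5, 6, 7, 8, 9} — 7 values for 7 variables — and 4 appears only in d's list, so d = 4.
The 6 still-open variables together cover exactly {3, 5, 6, 7, 8, 9} — 6 values for 6 variables — and 5 appears only in g's list, so g = 5.
The 5 still-open variables together cover exactly {3, 6, 7, 8, 9} — 5 values for 5 variables — and 6 appears only in h's list, so h = 6.

6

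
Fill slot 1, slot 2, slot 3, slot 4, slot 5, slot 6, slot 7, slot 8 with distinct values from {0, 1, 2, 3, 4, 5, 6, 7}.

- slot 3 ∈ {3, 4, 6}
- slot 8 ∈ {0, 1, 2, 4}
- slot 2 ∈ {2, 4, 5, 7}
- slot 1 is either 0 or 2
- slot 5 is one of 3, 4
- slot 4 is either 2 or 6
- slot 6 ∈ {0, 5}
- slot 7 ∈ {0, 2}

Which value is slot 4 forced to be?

6

Among the 8 variables, 1 fits only slot 8 (and all 8 values in {0, 1, 2, 3, 4, 5, 6, 7} must be used), so slot 8 = 1.
The 7 still-open variables together cover exactly {0, 2, 3, 4, 5, 6, 7} — 7 values for 7 variables — and 7 appears only in slot 2's list, so slot 2 = 7.
The 6 still-open variables draw from only 6 values {0, 2, 3, 4, 5, 6}, so each is used; only slot 6 can be 5, hence slot 6 = 5.
The 2 variables slot 1 and slot 7 are confined to {0, 2}, which locks those values in; drop them from slot 4.
So slot 4 = 6.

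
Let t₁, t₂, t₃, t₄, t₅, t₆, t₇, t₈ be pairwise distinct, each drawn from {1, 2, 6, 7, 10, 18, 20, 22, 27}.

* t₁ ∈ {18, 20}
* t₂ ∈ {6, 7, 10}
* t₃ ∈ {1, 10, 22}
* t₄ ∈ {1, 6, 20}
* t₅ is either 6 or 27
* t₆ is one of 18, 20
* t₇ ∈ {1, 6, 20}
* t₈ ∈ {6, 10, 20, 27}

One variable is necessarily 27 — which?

The 8 variables together cover exactly {1, 6, 7, 10, 18, 20, 22, 27} — 8 values for 8 variables — and 7 appears only in t₂'s list, so t₂ = 7.
Among the 7 still-open variables, 22 fits only t₃ (and all 7 values in {1, 6, 10, 18, 20, 22, 27} must be used), so t₃ = 22.
The 6 still-open variables together cover exactly {1, 6, 10, 18, 20, 27} — 6 values for 6 variables — and 10 appears only in t₈'s list, so t₈ = 10.
Among the 5 still-open variables, 27 fits only t₅ (and all 5 values in {1, 6, 18, 20, 27} must be used), so t₅ = 27.

t₅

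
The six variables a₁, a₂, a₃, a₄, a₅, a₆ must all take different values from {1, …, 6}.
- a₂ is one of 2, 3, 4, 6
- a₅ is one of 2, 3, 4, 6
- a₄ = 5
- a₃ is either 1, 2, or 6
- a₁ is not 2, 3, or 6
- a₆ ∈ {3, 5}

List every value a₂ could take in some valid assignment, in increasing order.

2, 4, 6

a₄ has just one choice, so a₄ = 5. So a₁, a₆ can't be 5.
That leaves a₆ = 3. So a₂, a₅ can't be 3.
No further eliminations apply; a₂ can still be any of 2, 4, 6.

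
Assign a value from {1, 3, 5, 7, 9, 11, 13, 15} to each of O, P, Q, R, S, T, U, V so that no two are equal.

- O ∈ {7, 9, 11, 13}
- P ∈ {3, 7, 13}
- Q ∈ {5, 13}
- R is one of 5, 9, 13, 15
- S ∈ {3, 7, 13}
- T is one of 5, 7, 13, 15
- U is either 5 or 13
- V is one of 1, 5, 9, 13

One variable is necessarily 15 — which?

T

The 8 variables draw from only 8 values {1, 3, 5, 7, 9, 11, 13, 15}, so each is used; only V can be 1, hence V = 1.
Among the 7 still-open variables, 11 fits only O (and all 7 values in {3, 5, 7, 9, 11, 13, 15} must be used), so O = 11.
Among the 6 still-open variables, 9 fits only R (and all 6 values in {3, 5, 7, 9, 13, 15} must be used), so R = 9.
Among the 5 still-open variables, 15 fits only T (and all 5 values in {3, 5, 7, 13, 15} must be used), so T = 15.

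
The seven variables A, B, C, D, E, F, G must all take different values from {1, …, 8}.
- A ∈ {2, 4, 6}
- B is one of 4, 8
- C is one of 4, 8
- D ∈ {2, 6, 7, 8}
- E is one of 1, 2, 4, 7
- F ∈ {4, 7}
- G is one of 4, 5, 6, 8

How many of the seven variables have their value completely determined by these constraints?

The 7 variables draw from only 7 values {1, 2, 4, 5, 6, 7, 8}, so each is used; only E can be 1, hence E = 1.
The 6 still-open variables together cover exactly {2, 4, 5, 6, 7, 8} — 6 values for 6 variables — and 5 appears only in G's list, so G = 5.
B and C between them cover only {4, 8} — a naked pair. Remove those values from A, D, F.
F must be 7 (only option left). So D can't be 7.
Determined: E=1, F=7, G=5. The other variables each still have more than one consistent value. That makes 3.

3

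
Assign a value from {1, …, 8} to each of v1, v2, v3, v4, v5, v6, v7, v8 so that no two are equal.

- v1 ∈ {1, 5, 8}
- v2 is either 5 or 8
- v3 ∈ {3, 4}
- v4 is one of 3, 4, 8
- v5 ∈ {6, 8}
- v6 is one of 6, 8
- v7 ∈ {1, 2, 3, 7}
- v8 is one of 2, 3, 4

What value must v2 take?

The 8 variables together cover exactly {1, 2, 3, 4, 5, 6, 7, 8} — 8 values for 8 variables — and 7 appears only in v7's list, so v7 = 7.
The 7 still-open variables together cover exactly {1, 2, 3, 4, 5, 6, 8} — 7 values for 7 variables — and 1 appears only in v1's list, so v1 = 1.
The 6 still-open variables draw from only 6 values {2, 3, 4, 5, 6, 8}, so each is used; only v8 can be 2, hence v8 = 2.
The 5 still-open variables together cover exactly {3, 4, 5, 6, 8} — 5 values for 5 variables — and 5 appears only in v2's list, so v2 = 5.

5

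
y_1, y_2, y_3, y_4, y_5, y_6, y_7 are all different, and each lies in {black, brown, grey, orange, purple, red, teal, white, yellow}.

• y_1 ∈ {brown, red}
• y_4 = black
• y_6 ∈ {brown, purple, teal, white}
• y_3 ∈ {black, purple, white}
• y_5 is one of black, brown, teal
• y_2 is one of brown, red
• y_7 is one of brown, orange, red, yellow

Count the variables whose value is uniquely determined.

2

y_4 has just one choice, so y_4 = black. Remove black from y_3, y_5.
The 2 variables y_1 and y_2 are confined to {brown, red}, which locks those values in; drop them from y_5, y_6, y_7.
y_5 has just one choice, so y_5 = teal. So y_6 can't be teal.
Determined: y_4=black, y_5=teal. The other variables each still have more than one consistent value. That makes 2.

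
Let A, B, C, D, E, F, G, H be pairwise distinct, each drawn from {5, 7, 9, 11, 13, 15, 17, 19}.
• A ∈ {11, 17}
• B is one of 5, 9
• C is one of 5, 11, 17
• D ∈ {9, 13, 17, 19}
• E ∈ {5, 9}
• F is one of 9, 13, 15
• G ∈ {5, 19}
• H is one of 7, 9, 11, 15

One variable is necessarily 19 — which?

Among the 8 variables, 7 fits only H (and all 8 values in {5, 7, 9, 11, 13, 15, 17, 19} must be used), so H = 7.
Among the 7 still-open variables, 15 fits only F (and all 7 values in {5, 9, 11, 13, 15, 17, 19} must be used), so F = 15.
Among the 6 still-open variables, 13 fits only D (and all 6 values in {5, 9, 11, 13, 17, 19} must be used), so D = 13.
Among the 5 still-open variables, 19 fits only G (and all 5 values in {5, 9, 11, 17, 19} must be used), so G = 19.

G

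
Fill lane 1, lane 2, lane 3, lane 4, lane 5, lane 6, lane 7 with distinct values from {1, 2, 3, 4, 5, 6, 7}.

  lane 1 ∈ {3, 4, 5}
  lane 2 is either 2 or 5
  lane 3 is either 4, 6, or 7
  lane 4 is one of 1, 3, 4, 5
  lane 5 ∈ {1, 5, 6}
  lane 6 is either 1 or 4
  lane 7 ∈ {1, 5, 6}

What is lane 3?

Among the 7 variables, 2 fits only lane 2 (and all 7 values in {1, 2, 3, 4, 5, 6, 7} must be used), so lane 2 = 2.
The 6 still-open variables together cover exactly {1, 3, 4, 5, 6, 7} — 6 values for 6 variables — and 7 appears only in lane 3's list, so lane 3 = 7.

7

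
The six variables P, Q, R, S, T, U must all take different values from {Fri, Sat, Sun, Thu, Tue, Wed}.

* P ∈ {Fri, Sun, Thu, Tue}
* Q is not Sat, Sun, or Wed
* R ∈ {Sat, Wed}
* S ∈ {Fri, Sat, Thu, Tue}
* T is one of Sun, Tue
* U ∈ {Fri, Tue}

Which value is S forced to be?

Sat

Among the 6 variables, Wed fits only R (and all 6 values in {Fri, Sat, Sun, Thu, Tue, Wed} must be used), so R = Wed.
The 5 still-open variables together cover exactly {Fri, Sat, Sun, Thu, Tue} — 5 values for 5 variables — and Sat appears only in S's list, so S = Sat.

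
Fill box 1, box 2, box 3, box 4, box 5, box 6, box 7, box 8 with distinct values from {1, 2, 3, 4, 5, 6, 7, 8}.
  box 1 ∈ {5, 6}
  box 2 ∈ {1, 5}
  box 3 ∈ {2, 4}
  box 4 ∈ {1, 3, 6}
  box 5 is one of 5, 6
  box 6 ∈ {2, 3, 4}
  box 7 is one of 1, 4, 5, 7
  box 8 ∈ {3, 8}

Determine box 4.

The 8 variables draw from only 8 values {1, 2, 3, 4, 5, 6, 7, 8}, so each is used; only box 7 can be 7, hence box 7 = 7.
The 7 still-open variables together cover exactly {1, 2, 3, 4, 5, 6, 8} — 7 values for 7 variables — and 8 appears only in box 8's list, so box 8 = 8.
The 2 variables box 1 and box 5 are confined to {5, 6}, which locks those values in; drop them from box 2, box 4.
That leaves box 2 = 1. Eliminate 1 elsewhere: box 4.
So box 4 = 3.

3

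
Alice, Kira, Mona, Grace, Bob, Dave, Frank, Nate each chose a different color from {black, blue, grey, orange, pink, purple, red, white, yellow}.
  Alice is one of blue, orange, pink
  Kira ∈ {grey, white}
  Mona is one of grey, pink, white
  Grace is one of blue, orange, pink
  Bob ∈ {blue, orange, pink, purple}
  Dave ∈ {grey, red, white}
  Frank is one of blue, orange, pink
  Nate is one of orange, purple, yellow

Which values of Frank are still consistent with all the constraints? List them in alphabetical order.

blue, orange, pink

The 8 variables together cover exactly {blue, grey, orange, pink, purple, red, white, yellow} — 8 values for 8 variables — and red appears only in Dave's list, so Dave = red.
The 7 still-open variables together cover exactly {blue, grey, orange, pink, purple, white, yellow} — 7 values for 7 variables — and yellow appears only in Nate's list, so Nate = yellow.
The 6 still-open variables together cover exactly {blue, grey, orange, pink, purple, white} — 6 values for 6 variables — and purple appears only in Bob's list, so Bob = purple.
Alice, Grace, Frank between them cover only {blue, orange, pink} — a naked triple. Remove those values from Mona.
No further eliminations apply; Frank can still be any of blue, orange, pink.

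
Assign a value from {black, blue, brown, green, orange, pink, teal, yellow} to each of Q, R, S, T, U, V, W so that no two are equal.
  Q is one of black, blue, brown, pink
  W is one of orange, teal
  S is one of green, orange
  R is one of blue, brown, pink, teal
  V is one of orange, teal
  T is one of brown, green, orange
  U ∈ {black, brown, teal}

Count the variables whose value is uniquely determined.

3

V and W between them cover only {orange, teal} — a naked pair. Remove those values from R, S, T, U.
S's domain is down to {green}, so S = green. Eliminate green elsewhere: T.
That leaves T = brown. So Q, R, U can't be brown.
U has just one choice, so U = black. Eliminate black elsewhere: Q.
Determined: S=green, T=brown, U=black. The other variables each still have more than one consistent value. That makes 3.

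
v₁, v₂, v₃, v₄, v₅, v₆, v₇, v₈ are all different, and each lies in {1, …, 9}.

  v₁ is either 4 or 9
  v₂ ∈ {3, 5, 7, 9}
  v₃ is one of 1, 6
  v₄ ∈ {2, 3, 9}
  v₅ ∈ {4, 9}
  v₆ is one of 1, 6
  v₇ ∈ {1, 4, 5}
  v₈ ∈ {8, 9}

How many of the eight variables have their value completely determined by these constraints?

2

The 2 variables v₁ and v₅ are confined to {4, 9}, which locks those values in; drop them from v₂, v₄, v₇, v₈.
That leaves v₈ = 8.
v₃ and v₆ between them cover only {1, 6} — a naked pair. Remove those values from v₇.
v₇ has just one choice, so v₇ = 5. Strike 5 from v₂.
Determined: v₇=5, v₈=8. The other variables each still have more than one consistent value. That makes 2.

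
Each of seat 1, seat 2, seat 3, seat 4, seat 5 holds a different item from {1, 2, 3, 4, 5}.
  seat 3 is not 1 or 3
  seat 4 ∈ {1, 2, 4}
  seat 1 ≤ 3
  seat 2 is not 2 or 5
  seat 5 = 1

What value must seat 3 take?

5

seat 5's domain is down to {1}, so seat 5 = 1. Eliminate 1 elsewhere: seat 1, seat 2, seat 4.
Among the 4 still-open variables, 5 fits only seat 3 (and all 4 values in {2, 3, 4, 5} must be used), so seat 3 = 5.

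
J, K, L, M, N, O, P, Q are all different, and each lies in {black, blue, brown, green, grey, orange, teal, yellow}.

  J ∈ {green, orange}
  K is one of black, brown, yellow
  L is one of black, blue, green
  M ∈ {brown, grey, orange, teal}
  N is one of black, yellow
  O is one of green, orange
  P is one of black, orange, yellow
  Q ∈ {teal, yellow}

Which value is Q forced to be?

teal

Among the 8 variables, blue fits only L (and all 8 values in {black, blue, brown, green, grey, orange, teal, yellow} must be used), so L = blue.
Among the 7 still-open variables, grey fits only M (and all 7 values in {black, brown, green, grey, orange, teal, yellow} must be used), so M = grey.
Among the 6 still-open variables, brown fits only K (and all 6 values in {black, brown, green, orange, teal, yellow} must be used), so K = brown.
The 5 still-open variables together cover exactly {black, green, orange, teal, yellow} — 5 values for 5 variables — and teal appears only in Q's list, so Q = teal.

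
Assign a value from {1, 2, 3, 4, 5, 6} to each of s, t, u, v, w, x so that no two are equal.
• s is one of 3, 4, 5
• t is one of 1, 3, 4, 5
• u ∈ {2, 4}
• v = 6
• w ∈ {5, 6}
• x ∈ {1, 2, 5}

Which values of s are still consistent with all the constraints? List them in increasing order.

3, 4

v must be 6 (only option left). Remove 6 from w.
w has just one choice, so w = 5. Eliminate 5 elsewhere: s, t, x.
No further eliminations apply; s can still be any of 3, 4.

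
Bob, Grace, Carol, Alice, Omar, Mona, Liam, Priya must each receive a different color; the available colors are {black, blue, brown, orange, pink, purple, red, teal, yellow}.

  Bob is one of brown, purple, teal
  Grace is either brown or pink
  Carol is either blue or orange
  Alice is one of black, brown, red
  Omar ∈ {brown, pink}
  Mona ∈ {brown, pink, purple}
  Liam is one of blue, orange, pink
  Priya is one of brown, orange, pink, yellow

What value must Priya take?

Grace and Omar between them cover only {brown, pink} — a naked pair. Remove those values from Bob, Alice, Mona, Liam, Priya.
Mona's domain is down to {purple}, so Mona = purple. Eliminate purple elsewhere: Bob.
Bob has just one choice, so Bob = teal.
The 2 variables Carol and Liam are confined to {blue, orange}, which locks those values in; drop them from Priya.
So Priya = yellow.

yellow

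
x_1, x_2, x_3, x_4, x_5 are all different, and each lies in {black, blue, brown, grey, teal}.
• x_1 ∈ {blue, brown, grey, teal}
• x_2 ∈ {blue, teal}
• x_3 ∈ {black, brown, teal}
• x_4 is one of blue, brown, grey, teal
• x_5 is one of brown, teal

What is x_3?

black

The 5 variables together cover exactly {black, blue, brown, grey, teal} — 5 values for 5 variables — and black appears only in x_3's list, so x_3 = black.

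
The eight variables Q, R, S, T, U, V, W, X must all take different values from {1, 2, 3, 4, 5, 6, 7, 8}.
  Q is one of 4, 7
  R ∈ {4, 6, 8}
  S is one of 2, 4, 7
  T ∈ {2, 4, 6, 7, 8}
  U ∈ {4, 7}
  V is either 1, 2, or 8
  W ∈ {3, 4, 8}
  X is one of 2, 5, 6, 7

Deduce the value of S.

2

The 8 variables together cover exactly {1, 2, 3, 4, 5, 6, 7, 8} — 8 values for 8 variables — and 1 appears only in V's list, so V = 1.
The 7 still-open variables together cover exactly {2, 3, 4, 5, 6, 7, 8} — 7 values for 7 variables — and 3 appears only in W's list, so W = 3.
Among the 6 still-open variables, 5 fits only X (and all 6 values in {2, 4, 5, 6, 7, 8} must be used), so X = 5.
Q and U share exactly the 2 values {4, 7}; by pigeonhole those values go to them, so strike 4, 7 from R, S, T.
So S = 2.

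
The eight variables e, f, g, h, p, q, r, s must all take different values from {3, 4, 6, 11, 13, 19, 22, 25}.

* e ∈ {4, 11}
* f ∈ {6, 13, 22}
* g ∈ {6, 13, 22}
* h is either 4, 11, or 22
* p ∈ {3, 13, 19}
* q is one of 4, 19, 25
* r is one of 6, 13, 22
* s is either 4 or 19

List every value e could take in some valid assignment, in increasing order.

The 8 variables together cover exactly {3, 4, 6, 11, 13, 19, 22, 25} — 8 values for 8 variables — and 3 appears only in p's list, so p = 3.
Among the 7 still-open variables, 25 fits only q (and all 7 values in {4, 6, 11, 13, 19, 22, 25} must be used), so q = 25.
Among the 6 still-open variables, 19 fits only s (and all 6 values in {4, 6, 11, 13, 19, 22} must be used), so s = 19.
f, g, r between them cover only {6, 13, 22} — a naked triple. Remove those values from h.
No further eliminations apply; e can still be any of 4, 11.

4, 11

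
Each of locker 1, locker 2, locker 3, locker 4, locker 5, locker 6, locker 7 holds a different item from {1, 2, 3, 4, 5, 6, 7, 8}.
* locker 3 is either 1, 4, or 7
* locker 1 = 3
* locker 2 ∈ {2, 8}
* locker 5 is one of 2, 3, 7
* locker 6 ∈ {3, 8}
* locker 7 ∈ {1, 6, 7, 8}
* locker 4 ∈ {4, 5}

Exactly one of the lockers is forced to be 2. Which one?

locker 1 must be 3 (only option left). Strike 3 from locker 5, locker 6.
That leaves locker 6 = 8. Strike 8 from locker 2, locker 7.
So 2 goes to locker 2.

locker 2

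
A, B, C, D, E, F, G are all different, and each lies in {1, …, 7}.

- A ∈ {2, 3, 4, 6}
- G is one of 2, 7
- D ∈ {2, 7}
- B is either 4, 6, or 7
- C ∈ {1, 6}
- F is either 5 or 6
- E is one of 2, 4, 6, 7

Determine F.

5

The 7 variables together cover exactly {1, 2, 3, 4, 5, 6, 7} — 7 values for 7 variables — and 1 appears only in C's list, so C = 1.
The 6 still-open variables together cover exactly {2, 3, 4, 5, 6, 7} — 6 values for 6 variables — and 3 appears only in A's list, so A = 3.
Among the 5 still-open variables, 5 fits only F (and all 5 values in {2, 4, 5, 6, 7} must be used), so F = 5.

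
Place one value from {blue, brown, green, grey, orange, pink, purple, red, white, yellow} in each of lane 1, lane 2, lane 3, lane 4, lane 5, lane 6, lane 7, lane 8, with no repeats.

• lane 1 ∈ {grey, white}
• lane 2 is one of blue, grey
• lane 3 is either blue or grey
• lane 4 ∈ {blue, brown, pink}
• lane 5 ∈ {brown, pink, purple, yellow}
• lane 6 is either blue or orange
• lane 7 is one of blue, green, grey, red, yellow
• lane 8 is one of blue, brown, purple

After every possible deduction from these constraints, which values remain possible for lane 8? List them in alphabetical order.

lane 2 and lane 3 between them cover only {blue, grey} — a naked pair. Remove those values from lane 1, lane 4, lane 6, lane 7, lane 8.
lane 1's domain is down to {white}, so lane 1 = white.
That leaves lane 6 = orange.
No further eliminations apply; lane 8 can still be any of brown, purple.

brown, purple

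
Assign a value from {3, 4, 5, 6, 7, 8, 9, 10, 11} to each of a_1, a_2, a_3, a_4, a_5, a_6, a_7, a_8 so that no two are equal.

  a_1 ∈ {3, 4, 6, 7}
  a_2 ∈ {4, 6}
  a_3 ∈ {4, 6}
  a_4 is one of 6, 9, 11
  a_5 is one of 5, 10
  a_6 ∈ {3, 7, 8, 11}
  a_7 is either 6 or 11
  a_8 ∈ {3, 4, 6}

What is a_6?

a_2 and a_3 share exactly the 2 values {4, 6}; by pigeonhole those values go to them, so strike 4, 6 from a_1, a_4, a_7, a_8.
That leaves a_7 = 11. So a_4, a_6 can't be 11.
a_8's domain is down to {3}, so a_8 = 3. Eliminate 3 elsewhere: a_1, a_6.
a_1 must be 7 (only option left). Eliminate 7 elsewhere: a_6.
So a_6 = 8.

8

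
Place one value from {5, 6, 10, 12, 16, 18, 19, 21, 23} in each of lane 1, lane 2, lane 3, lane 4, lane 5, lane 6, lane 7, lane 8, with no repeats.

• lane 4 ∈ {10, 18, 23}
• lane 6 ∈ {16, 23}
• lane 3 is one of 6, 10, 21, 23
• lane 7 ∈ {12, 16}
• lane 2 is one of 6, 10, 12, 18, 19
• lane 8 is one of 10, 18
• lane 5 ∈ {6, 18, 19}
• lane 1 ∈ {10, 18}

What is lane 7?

The 8 variables draw from only 8 values {6, 10, 12, 16, 18, 19, 21, 23}, so each is used; only lane 3 can be 21, hence lane 3 = 21.
lane 1 and lane 8 share exactly the 2 values {10, 18}; by pigeonhole those values go to them, so strike 10, 18 from lane 2, lane 4, lane 5.
lane 4's domain is down to {23}, so lane 4 = 23. Remove 23 from lane 6.
lane 6 has just one choice, so lane 6 = 16. So lane 7 can't be 16.
So lane 7 = 12.

12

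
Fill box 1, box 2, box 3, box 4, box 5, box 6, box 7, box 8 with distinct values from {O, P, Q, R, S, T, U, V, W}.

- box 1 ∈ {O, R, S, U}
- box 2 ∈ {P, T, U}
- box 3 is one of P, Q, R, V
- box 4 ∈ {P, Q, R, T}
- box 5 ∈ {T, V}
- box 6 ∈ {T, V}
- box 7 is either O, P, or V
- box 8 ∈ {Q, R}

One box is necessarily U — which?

box 2

Among the 8 variables, S fits only box 1 (and all 8 values in {O, P, Q, R, S, T, U, V} must be used), so box 1 = S.
Among the 7 still-open variables, O fits only box 7 (and all 7 values in {O, P, Q, R, T, U, V} must be used), so box 7 = O.
Among the 6 still-open variables, U fits only box 2 (and all 6 values in {P, Q, R, T, U, V} must be used), so box 2 = U.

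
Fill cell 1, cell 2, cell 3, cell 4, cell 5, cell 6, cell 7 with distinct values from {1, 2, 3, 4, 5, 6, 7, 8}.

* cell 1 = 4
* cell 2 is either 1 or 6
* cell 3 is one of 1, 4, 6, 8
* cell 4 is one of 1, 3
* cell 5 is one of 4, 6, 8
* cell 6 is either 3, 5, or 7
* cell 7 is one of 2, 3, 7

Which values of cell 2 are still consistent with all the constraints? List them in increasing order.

cell 1 has just one choice, so cell 1 = 4. Strike 4 from cell 3, cell 5.
cell 2, cell 3, cell 5 share exactly the 3 values {1, 6, 8}; by pigeonhole those values go to them, so strike 1, 6, 8 from cell 4.
cell 4's domain is down to {3}, so cell 4 = 3. Remove 3 from cell 6, cell 7.
No further eliminations apply; cell 2 can still be any of 1, 6.

1, 6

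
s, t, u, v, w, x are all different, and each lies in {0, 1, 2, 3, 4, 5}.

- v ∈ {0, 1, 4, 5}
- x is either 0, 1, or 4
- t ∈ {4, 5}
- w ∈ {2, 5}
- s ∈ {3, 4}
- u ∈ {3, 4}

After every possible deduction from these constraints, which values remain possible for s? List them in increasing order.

Among the 6 variables, 2 fits only w (and all 6 values in {0, 1, 2, 3, 4, 5} must be used), so w = 2.
s and u between them cover only {3, 4} — a naked pair. Remove those values from t, v, x.
That leaves t = 5. Remove 5 from v.
No further eliminations apply; s can still be any of 3, 4.

3, 4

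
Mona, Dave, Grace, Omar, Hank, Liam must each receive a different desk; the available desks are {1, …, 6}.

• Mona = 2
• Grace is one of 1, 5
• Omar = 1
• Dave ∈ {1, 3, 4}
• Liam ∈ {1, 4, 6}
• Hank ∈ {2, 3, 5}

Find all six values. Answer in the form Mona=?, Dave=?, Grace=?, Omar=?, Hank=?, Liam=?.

Mona's domain is down to {2}, so Mona = 2. Eliminate 2 elsewhere: Hank.
Omar must be 1 (only option left). So Dave, Grace, Liam can't be 1.
That leaves Grace = 5. So Hank can't be 5.
Hank has just one choice, so Hank = 3. So Dave can't be 3.
Dave has just one choice, so Dave = 4. Eliminate 4 elsewhere: Liam.
That leaves Liam = 6.

Mona=2, Dave=4, Grace=5, Omar=1, Hank=3, Liam=6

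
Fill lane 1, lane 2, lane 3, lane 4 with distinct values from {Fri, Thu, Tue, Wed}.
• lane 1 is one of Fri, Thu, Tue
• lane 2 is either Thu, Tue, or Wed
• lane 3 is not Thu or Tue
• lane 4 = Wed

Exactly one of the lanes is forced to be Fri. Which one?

lane 4 has just one choice, so lane 4 = Wed. Strike Wed from lane 2, lane 3.
So Fri goes to lane 3.

lane 3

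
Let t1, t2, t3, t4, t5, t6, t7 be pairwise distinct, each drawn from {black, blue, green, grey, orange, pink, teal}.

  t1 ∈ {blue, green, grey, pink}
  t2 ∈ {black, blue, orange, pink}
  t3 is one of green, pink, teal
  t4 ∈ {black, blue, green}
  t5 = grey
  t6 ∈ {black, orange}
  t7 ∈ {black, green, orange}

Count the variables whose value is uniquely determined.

t5 has just one choice, so t5 = grey. Remove grey from t1.
The 6 still-open variables draw from only 6 values {black, blue, green, orange, pink, teal}, so each is used; only t3 can be teal, hence t3 = teal.
Determined: t3=teal, t5=grey. The other variables each still have more than one consistent value. That makes 2.

2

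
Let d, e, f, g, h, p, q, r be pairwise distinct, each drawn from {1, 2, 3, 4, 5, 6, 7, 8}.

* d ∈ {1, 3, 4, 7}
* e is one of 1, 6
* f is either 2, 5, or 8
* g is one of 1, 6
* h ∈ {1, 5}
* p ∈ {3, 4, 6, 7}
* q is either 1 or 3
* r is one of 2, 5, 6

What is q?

3

The 8 variables together cover exactly {1, 2, 3, 4, 5, 6, 7, 8} — 8 values for 8 variables — and 8 appears only in f's list, so f = 8.
Among the 7 still-open variables, 2 fits only r (and all 7 values in {1, 2, 3, 4, 5, 6, 7} must be used), so r = 2.
Among the 6 still-open variables, 5 fits only h (and all 6 values in {1, 3, 4, 5, 6, 7} must be used), so h = 5.
e and g between them cover only {1, 6} — a naked pair. Remove those values from d, p, q.
So q = 3.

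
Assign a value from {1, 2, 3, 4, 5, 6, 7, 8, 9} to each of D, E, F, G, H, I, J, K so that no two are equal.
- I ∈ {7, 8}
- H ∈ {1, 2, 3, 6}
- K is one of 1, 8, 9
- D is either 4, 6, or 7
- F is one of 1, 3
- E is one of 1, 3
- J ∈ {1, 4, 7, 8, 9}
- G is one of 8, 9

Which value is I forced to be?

Among the 8 variables, 2 fits only H (and all 8 values in {1, 2, 3, 4, 6, 7, 8, 9} must be used), so H = 2.
The 7 still-open variables together cover exactly {1, 3, 4, 6, 7, 8, 9} — 7 values for 7 variables — and 6 appears only in D's list, so D = 6.
The 6 still-open variables draw from only 6 values {1, 3, 4, 7, 8, 9}, so each is used; only J can be 4, hence J = 4.
Among the 5 still-open variables, 7 fits only I (and all 5 values in {1, 3, 7, 8, 9} must be used), so I = 7.

7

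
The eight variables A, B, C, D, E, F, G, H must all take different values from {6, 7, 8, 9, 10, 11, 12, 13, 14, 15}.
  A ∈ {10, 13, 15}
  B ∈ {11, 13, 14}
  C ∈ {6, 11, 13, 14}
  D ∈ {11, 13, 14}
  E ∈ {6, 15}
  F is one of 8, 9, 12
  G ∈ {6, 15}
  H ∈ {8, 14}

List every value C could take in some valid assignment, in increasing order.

E and G between them cover only {6, 15} — a naked pair. Remove those values from A, C.
The 3 variables B, C, D are confined to {11, 13, 14}, which locks those values in; drop them from A, H.
A has just one choice, so A = 10.
H must be 8 (only option left). Strike 8 from F.
No further eliminations apply; C can still be any of 11, 13, 14.

11, 13, 14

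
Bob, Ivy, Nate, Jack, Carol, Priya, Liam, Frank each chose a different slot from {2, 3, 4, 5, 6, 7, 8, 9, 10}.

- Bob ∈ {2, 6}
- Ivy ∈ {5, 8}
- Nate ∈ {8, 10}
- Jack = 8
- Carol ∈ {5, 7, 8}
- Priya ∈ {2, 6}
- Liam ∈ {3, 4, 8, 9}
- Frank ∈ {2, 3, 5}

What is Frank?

Jack has just one choice, so Jack = 8. Strike 8 from Ivy, Nate, Carol, Liam.
Ivy has just one choice, so Ivy = 5. Strike 5 from Carol, Frank.
Nate has just one choice, so Nate = 10.
Carol must be 7 (only option left).
The 2 variables Bob and Priya are confined to {2, 6}, which locks those values in; drop them from Frank.
So Frank = 3.

3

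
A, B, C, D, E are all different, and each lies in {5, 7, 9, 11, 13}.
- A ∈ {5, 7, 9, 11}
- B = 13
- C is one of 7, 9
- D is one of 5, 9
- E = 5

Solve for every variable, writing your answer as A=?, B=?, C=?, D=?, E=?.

A=11, B=13, C=7, D=9, E=5

B's domain is down to {13}, so B = 13.
That leaves E = 5. Eliminate 5 elsewhere: A, D.
D's domain is down to {9}, so D = 9. Strike 9 from A, C.
That leaves C = 7. Remove 7 from A.
That leaves A = 11.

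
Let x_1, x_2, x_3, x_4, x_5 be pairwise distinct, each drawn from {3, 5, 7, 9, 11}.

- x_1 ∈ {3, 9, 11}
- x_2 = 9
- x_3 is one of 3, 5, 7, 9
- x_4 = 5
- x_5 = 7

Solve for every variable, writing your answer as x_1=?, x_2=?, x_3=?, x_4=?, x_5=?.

x_1=11, x_2=9, x_3=3, x_4=5, x_5=7

x_2's domain is down to {9}, so x_2 = 9. So x_1, x_3 can't be 9.
x_4's domain is down to {5}, so x_4 = 5. Eliminate 5 elsewhere: x_3.
x_5's domain is down to {7}, so x_5 = 7. So x_3 can't be 7.
x_3's domain is down to {3}, so x_3 = 3. Eliminate 3 elsewhere: x_1.
x_1 has just one choice, so x_1 = 11.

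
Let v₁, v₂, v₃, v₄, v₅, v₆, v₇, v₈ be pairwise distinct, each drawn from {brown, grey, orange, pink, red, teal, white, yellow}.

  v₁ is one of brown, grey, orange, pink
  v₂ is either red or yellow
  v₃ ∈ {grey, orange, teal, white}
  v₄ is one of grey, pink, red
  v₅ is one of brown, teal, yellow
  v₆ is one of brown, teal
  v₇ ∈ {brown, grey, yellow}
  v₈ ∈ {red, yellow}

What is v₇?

The 8 variables together cover exactly {brown, grey, orange, pink, red, teal, white, yellow} — 8 values for 8 variables — and white appears only in v₃'s list, so v₃ = white.
The 7 still-open variables together cover exactly {brown, grey, orange, pink, red, teal, yellow} — 7 values for 7 variables — and orange appears only in v₁'s list, so v₁ = orange.
The 6 still-open variables together cover exactly {brown, grey, pink, red, teal, yellow} — 6 values for 6 variables — and pink appears only in v₄'s list, so v₄ = pink.
Among the 5 still-open variables, grey fits only v₇ (and all 5 values in {brown, grey, red, teal, yellow} must be used), so v₇ = grey.

grey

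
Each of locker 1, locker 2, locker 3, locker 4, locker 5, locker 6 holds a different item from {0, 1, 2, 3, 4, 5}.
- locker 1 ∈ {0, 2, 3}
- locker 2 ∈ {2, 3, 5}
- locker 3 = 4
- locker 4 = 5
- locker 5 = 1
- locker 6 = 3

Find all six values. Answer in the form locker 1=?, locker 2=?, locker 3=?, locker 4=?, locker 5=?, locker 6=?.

locker 1=0, locker 2=2, locker 3=4, locker 4=5, locker 5=1, locker 6=3

locker 3's domain is down to {4}, so locker 3 = 4.
locker 4 must be 5 (only option left). Eliminate 5 elsewhere: locker 2.
locker 5's domain is down to {1}, so locker 5 = 1.
locker 6 must be 3 (only option left). So locker 1, locker 2 can't be 3.
locker 2 has just one choice, so locker 2 = 2. Eliminate 2 elsewhere: locker 1.
locker 1 must be 0 (only option left).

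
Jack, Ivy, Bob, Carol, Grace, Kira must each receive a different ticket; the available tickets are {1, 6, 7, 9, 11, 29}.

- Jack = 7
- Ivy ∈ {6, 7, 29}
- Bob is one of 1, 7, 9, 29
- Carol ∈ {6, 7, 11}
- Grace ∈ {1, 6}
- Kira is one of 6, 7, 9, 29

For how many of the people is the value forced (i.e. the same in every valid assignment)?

2

Jack must be 7 (only option left). Eliminate 7 elsewhere: Ivy, Bob, Carol, Kira.
Among the 5 still-open variables, 11 fits only Carol (and all 5 values in {1, 6, 9, 11, 29} must be used), so Carol = 11.
Determined: Jack=7, Carol=11. The other people each still have more than one consistent value. That makes 2.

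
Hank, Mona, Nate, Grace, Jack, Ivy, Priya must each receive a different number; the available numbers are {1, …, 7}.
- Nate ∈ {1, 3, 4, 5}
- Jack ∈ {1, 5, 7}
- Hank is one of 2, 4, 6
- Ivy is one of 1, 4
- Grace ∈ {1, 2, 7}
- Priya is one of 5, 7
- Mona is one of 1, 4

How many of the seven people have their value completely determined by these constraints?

3

The 7 variables draw from only 7 values {1, 2, 3, 4, 5, 6, 7}, so each is used; only Nate can be 3, hence Nate = 3.
The 6 still-open variables together cover exactly {1, 2, 4, 5, 6, 7} — 6 values for 6 variables — and 6 appears only in Hank's list, so Hank = 6.
The 5 still-open variables together cover exactly {1, 2, 4, 5, 7} — 5 values for 5 variables — and 2 appears only in Grace's list, so Grace = 2.
The 2 variables Mona and Ivy are confined to {1, 4}, which locks those values in; drop them from Jack.
Determined: Hank=6, Nate=3, Grace=2. The other people each still have more than one consistent value. That makes 3.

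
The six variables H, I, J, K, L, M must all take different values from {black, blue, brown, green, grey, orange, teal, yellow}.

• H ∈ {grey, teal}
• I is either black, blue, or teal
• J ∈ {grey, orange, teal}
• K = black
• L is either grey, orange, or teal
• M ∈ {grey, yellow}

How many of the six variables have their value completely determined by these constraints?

3

K's domain is down to {black}, so K = black. Remove black from I.
The 5 still-open variables draw from only 5 values {blue, grey, orange, teal, yellow}, so each is used; only I can be blue, hence I = blue.
Among the 4 still-open variables, yellow fits only M (and all 4 values in {grey, orange, teal, yellow} must be used), so M = yellow.
Determined: I=blue, K=black, M=yellow. The other variables each still have more than one consistent value. That makes 3.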